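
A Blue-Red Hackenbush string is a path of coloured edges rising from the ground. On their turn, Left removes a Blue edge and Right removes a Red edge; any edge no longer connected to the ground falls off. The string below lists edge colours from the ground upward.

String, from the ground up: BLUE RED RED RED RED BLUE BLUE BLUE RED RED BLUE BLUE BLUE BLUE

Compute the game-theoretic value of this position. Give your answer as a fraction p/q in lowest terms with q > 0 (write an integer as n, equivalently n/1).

Build val(s[:k]) for k = 1..14, string s = BLUE RED RED RED RED BLUE BLUE BLUE RED RED BLUE BLUE BLUE BLUE.
step 1: add BLUE to get B; options L={ 0 } R={  } — 1
step 2: add RED to get BR; options L={ 0 } R={ 1 } — 1/2
step 3: add RED to get BRR; options L={ 0 } R={ 1/2 1 } — 1/4
step 4: add RED to get BRRR; options L={ 0 } R={ 1/4 1/2 1 } — 1/8
step 5: add RED to get BRRRR; options L={ 0 } R={ 1/8 1/4 1/2 1 } — 1/16
step 6: add BLUE to get BRRRRB; options L={ 0 1/16 } R={ 1/8 1/4 1/2 1 } — 3/32
step 7: add BLUE to get BRRRRBB; options L={ 0 1/16 3/32 } R={ 1/8 1/4 1/2 1 } — 7/64
step 8: add BLUE to get BRRRRBBB; options L={ 0 1/16 3/32 7/64 } R={ 1/8 1/4 1/2 1 } — 15/128
step 9: add RED to get BRRRRBBBR; options L={ 0 1/16 3/32 7/64 } R={ 15/128 1/8 1/4 1/2 1 } — 29/256
step 10: add RED to get BRRRRBBBRR; options L={ 0 1/16 3/32 7/64 } R={ 29/256 15/128 1/8 1/4 1/2 1 } — 57/512
step 11: add BLUE to get BRRRRBBBRRB; options L={ 0 1/16 3/32 7/64 57/512 } R={ 29/256 15/128 1/8 1/4 1/2 1 } — 115/1024
step 12: add BLUE to get BRRRRBBBRRBB; options L={ 0 1/16 3/32 7/64 57/512 115/1024 } R={ 29/256 15/128 1/8 1/4 1/2 1 } — 231/2048
step 13: add BLUE to get BRRRRBBBRRBBB; options L={ 0 1/16 3/32 7/64 57/512 115/1024 231/2048 } R={ 29/256 15/128 1/8 1/4 1/2 1 } — 463/4096
step 14: add BLUE to get BRRRRBBBRRBBBB; options L={ 0 1/16 3/32 7/64 57/512 115/1024 231/2048 463/4096 } R={ 29/256 15/128 1/8 1/4 1/2 1 } — 927/8192

927/8192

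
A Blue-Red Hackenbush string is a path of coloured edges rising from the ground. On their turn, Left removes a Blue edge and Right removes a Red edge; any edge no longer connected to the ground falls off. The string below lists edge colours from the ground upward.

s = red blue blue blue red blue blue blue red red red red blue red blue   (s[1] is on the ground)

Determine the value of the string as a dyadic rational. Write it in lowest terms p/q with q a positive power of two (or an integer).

G_1 [r]  L=[]  R=[0]  so -1
G_2 [rb]  L=[-1]  R=[0]  so -1/2
G_3 [rbb]  L=[-1, -1/2]  R=[0]  so -1/4
G_4 [rbbb]  L=[-1, -1/2, -1/4]  R=[0]  so -1/8
G_5 [rbbbr]  L=[-1, -1/2, -1/4]  R=[-1/8, 0]  so -3/16
G_6 [rbbbrb]  L=[-1, -1/2, -1/4, -3/16]  R=[-1/8, 0]  so -5/32
G_7 [rbbbrbb]  L=[-1, -1/2, -1/4, -3/16, -5/32]  R=[-1/8, 0]  so -9/64
G_8 [rbbbrbbb]  L=[-1, -1/2, -1/4, -3/16, -5/32, -9/64]  R=[-1/8, 0]  so -17/128
G_9 [rbbbrbbbr]  L=[-1, -1/2, -1/4, -3/16, -5/32, -9/64]  R=[-17/128, -1/8, 0]  so -35/256
G_10 [rbbbrbbbrr]  L=[-1, -1/2, -1/4, -3/16, -5/32, -9/64]  R=[-35/256, -17/128, -1/8, 0]  so -71/512
G_11 [rbbbrbbbrrr]  L=[-1, -1/2, -1/4, -3/16, -5/32, -9/64]  R=[-71/512, -35/256, -17/128, -1/8, 0]  so -143/1024
G_12 [rbbbrbbbrrrr]  L=[-1, -1/2, -1/4, -3/16, -5/32, -9/64]  R=[-143/1024, -71/512, -35/256, -17/128, -1/8, 0]  so -287/2048
G_13 [rbbbrbbbrrrrb]  L=[-1, -1/2, -1/4, -3/16, -5/32, -9/64, -287/2048]  R=[-143/1024, -71/512, -35/256, -17/128, -1/8, 0]  so -573/4096
G_14 [rbbbrbbbrrrrbr]  L=[-1, -1/2, -1/4, -3/16, -5/32, -9/64, -287/2048]  R=[-573/4096, -143/1024, -71/512, -35/256, -17/128, -1/8, 0]  so -1147/8192
G_15 [rbbbrbbbrrrrbrb]  L=[-1, -1/2, -1/4, -3/16, -5/32, -9/64, -287/2048, -1147/8192]  R=[-573/4096, -143/1024, -71/512, -35/256, -17/128, -1/8, 0]  so -2293/16384

-2293/16384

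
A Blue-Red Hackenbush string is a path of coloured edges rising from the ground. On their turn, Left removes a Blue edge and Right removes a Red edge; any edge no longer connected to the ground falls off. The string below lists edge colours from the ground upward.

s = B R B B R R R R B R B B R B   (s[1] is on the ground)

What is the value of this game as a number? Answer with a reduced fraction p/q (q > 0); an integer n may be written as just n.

Prefix values for B R B B R R R R B R B B R B via {L|R} + simplicity:
1 of 14 · B · max L 0 · min R +∞ = 1
2 of 14 · BR · max L 0 · min R 1 = 1/2
3 of 14 · BRB · max L 1/2 · min R 1 = 3/4
4 of 14 · BRBB · max L 3/4 · min R 1 = 7/8
5 of 14 · BRBBR · max L 3/4 · min R 7/8 = 13/16
6 of 14 · BRBBRR · max L 3/4 · min R 13/16 = 25/32
7 of 14 · BRBBRRR · max L 3/4 · min R 25/32 = 49/64
8 of 14 · BRBBRRRR · max L 3/4 · min R 49/64 = 97/128
9 of 14 · BRBBRRRRB · max L 97/128 · min R 49/64 = 195/256
10 of 14 · BRBBRRRRBR · max L 97/128 · min R 195/256 = 389/512
11 of 14 · BRBBRRRRBRB · max L 389/512 · min R 195/256 = 779/1024
12 of 14 · BRBBRRRRBRBB · max L 779/1024 · min R 195/256 = 1559/2048
13 of 14 · BRBBRRRRBRBBR · max L 779/1024 · min R 1559/2048 = 3117/4096
14 of 14 · BRBBRRRRBRBBRB · max L 3117/4096 · min R 1559/2048 = 6235/8192

6235/8192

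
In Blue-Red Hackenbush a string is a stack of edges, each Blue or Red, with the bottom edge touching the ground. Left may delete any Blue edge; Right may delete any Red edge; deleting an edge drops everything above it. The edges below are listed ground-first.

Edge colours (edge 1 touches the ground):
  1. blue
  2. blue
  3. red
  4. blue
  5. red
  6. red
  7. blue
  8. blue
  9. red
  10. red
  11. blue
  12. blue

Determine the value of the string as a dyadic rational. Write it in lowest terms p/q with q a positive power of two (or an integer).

1639/1024

b: Left { 0 }, Right {  } gives simplest 1
bb: Left { 0 1 }, Right {  } gives simplest 2
bbr: Left { 0 1 }, Right { 2 } gives simplest 3/2
bbrb: Left { 0 1 3/2 }, Right { 2 } gives simplest 7/4
bbrbr: Left { 0 1 3/2 }, Right { 7/4 2 } gives simplest 13/8
bbrbrr: Left { 0 1 3/2 }, Right { 13/8 7/4 2 } gives simplest 25/16
bbrbrrb: Left { 0 1 3/2 25/16 }, Right { 13/8 7/4 2 } gives simplest 51/32
bbrbrrbb: Left { 0 1 3/2 25/16 51/32 }, Right { 13/8 7/4 2 } gives simplest 103/64
bbrbrrbbr: Left { 0 1 3/2 25/16 51/32 }, Right { 103/64 13/8 7/4 2 } gives simplest 205/128
bbrbrrbbrr: Left { 0 1 3/2 25/16 51/32 }, Right { 205/128 103/64 13/8 7/4 2 } gives simplest 409/256
bbrbrrbbrrb: Left { 0 1 3/2 25/16 51/32 409/256 }, Right { 205/128 103/64 13/8 7/4 2 } gives simplest 819/512
bbrbrrbbrrbb: Left { 0 1 3/2 25/16 51/32 409/256 819/512 }, Right { 205/128 103/64 13/8 7/4 2 } gives simplest 1639/1024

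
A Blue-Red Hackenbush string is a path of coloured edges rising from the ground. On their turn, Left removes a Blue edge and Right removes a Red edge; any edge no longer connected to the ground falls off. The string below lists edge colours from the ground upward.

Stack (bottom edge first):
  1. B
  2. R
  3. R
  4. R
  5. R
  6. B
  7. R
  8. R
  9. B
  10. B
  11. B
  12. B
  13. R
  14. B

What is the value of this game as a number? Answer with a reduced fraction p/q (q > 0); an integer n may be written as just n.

Prefix values for B R R R R B R R B B B B R B via {L|R} + simplicity:
1 of 14 · B · max L 0 · min R +∞ ⇒ 1
2 of 14 · BR · max L 0 · min R 1 ⇒ 1/2
3 of 14 · BRR · max L 0 · min R 1/2 ⇒ 1/4
4 of 14 · BRRR · max L 0 · min R 1/4 ⇒ 1/8
5 of 14 · BRRRR · max L 0 · min R 1/8 ⇒ 1/16
6 of 14 · BRRRRB · max L 1/16 · min R 1/8 ⇒ 3/32
7 of 14 · BRRRRBR · max L 1/16 · min R 3/32 ⇒ 5/64
8 of 14 · BRRRRBRR · max L 1/16 · min R 5/64 ⇒ 9/128
9 of 14 · BRRRRBRRB · max L 9/128 · min R 5/64 ⇒ 19/256
10 of 14 · BRRRRBRRBB · max L 19/256 · min R 5/64 ⇒ 39/512
11 of 14 · BRRRRBRRBBB · max L 39/512 · min R 5/64 ⇒ 79/1024
12 of 14 · BRRRRBRRBBBB · max L 79/1024 · min R 5/64 ⇒ 159/2048
13 of 14 · BRRRRBRRBBBBR · max L 79/1024 · min R 159/2048 ⇒ 317/4096
14 of 14 · BRRRRBRRBBBBRB · max L 317/4096 · min R 159/2048 ⇒ 635/8192

635/8192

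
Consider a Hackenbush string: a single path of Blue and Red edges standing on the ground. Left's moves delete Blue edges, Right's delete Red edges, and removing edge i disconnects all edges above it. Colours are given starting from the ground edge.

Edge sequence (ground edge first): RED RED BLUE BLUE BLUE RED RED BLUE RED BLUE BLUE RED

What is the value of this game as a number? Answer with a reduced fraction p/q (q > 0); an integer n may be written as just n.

-1235/1024

g(R) = { none | 0 } = -1
g(RR) = { none | -1,0 } = -2
g(RRB) = { -2 | -1,0 } = -3/2
g(RRBB) = { -2,-3/2 | -1,0 } = -5/4
g(RRBBB) = { -2,-3/2,-5/4 | -1,0 } = -9/8
g(RRBBBR) = { -2,-3/2,-5/4 | -9/8,-1,0 } = -19/16
g(RRBBBRR) = { -2,-3/2,-5/4 | -19/16,-9/8,-1,0 } = -39/32
g(RRBBBRRB) = { -2,-3/2,-5/4,-39/32 | -19/16,-9/8,-1,0 } = -77/64
g(RRBBBRRBR) = { -2,-3/2,-5/4,-39/32 | -77/64,-19/16,-9/8,-1,0 } = -155/128
g(RRBBBRRBRB) = { -2,-3/2,-5/4,-39/32,-155/128 | -77/64,-19/16,-9/8,-1,0 } = -309/256
g(RRBBBRRBRBB) = { -2,-3/2,-5/4,-39/32,-155/128,-309/256 | -77/64,-19/16,-9/8,-1,0 } = -617/512
g(RRBBBRRBRBBR) = { -2,-3/2,-5/4,-39/32,-155/128,-309/256 | -617/512,-77/64,-19/16,-9/8,-1,0 } = -1235/1024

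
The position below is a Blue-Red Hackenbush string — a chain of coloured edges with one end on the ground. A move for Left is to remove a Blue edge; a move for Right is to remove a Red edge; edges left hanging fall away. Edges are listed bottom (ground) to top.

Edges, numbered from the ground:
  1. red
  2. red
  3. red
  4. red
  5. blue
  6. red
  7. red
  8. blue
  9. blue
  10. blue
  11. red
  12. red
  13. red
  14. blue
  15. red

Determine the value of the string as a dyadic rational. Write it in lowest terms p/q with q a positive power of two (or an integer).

-7739/2048

g_1 [r]  L=[∅]  R=[0]  so -1
g_2 [rr]  L=[∅]  R=[-1,0]  so -2
g_3 [rrr]  L=[∅]  R=[-2,-1,0]  so -3
g_4 [rrrr]  L=[∅]  R=[-3,-2,-1,0]  so -4
g_5 [rrrrb]  L=[-4]  R=[-3,-2,-1,0]  so -7/2
g_6 [rrrrbr]  L=[-4]  R=[-7/2,-3,-2,-1,0]  so -15/4
g_7 [rrrrbrr]  L=[-4]  R=[-15/4,-7/2,-3,-2,-1,0]  so -31/8
g_8 [rrrrbrrb]  L=[-4,-31/8]  R=[-15/4,-7/2,-3,-2,-1,0]  so -61/16
g_9 [rrrrbrrbb]  L=[-4,-31/8,-61/16]  R=[-15/4,-7/2,-3,-2,-1,0]  so -121/32
g_10 [rrrrbrrbbb]  L=[-4,-31/8,-61/16,-121/32]  R=[-15/4,-7/2,-3,-2,-1,0]  so -241/64
g_11 [rrrrbrrbbbr]  L=[-4,-31/8,-61/16,-121/32]  R=[-241/64,-15/4,-7/2,-3,-2,-1,0]  so -483/128
g_12 [rrrrbrrbbbrr]  L=[-4,-31/8,-61/16,-121/32]  R=[-483/128,-241/64,-15/4,-7/2,-3,-2,-1,0]  so -967/256
g_13 [rrrrbrrbbbrrr]  L=[-4,-31/8,-61/16,-121/32]  R=[-967/256,-483/128,-241/64,-15/4,-7/2,-3,-2,-1,0]  so -1935/512
g_14 [rrrrbrrbbbrrrb]  L=[-4,-31/8,-61/16,-121/32,-1935/512]  R=[-967/256,-483/128,-241/64,-15/4,-7/2,-3,-2,-1,0]  so -3869/1024
g_15 [rrrrbrrbbbrrrbr]  L=[-4,-31/8,-61/16,-121/32,-1935/512]  R=[-3869/1024,-967/256,-483/128,-241/64,-15/4,-7/2,-3,-2,-1,0]  so -7739/2048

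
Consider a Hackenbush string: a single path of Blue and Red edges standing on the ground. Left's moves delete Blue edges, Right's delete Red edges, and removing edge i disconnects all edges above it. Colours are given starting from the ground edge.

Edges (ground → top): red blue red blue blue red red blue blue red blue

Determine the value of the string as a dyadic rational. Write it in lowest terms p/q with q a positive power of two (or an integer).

edge 1 of 11 (red): { none | 0 } — -1
edge 2 of 11 (blue): { -1 | 0 } — -1/2
edge 3 of 11 (red): { -1 | -1/2,0 } — -3/4
edge 4 of 11 (blue): { -1,-3/4 | -1/2,0 } — -5/8
edge 5 of 11 (blue): { -1,-3/4,-5/8 | -1/2,0 } — -9/16
edge 6 of 11 (red): { -1,-3/4,-5/8 | -9/16,-1/2,0 } — -19/32
edge 7 of 11 (red): { -1,-3/4,-5/8 | -19/32,-9/16,-1/2,0 } — -39/64
edge 8 of 11 (blue): { -1,-3/4,-5/8,-39/64 | -19/32,-9/16,-1/2,0 } — -77/128
edge 9 of 11 (blue): { -1,-3/4,-5/8,-39/64,-77/128 | -19/32,-9/16,-1/2,0 } — -153/256
edge 10 of 11 (red): { -1,-3/4,-5/8,-39/64,-77/128 | -153/256,-19/32,-9/16,-1/2,0 } — -307/512
edge 11 of 11 (blue): { -1,-3/4,-5/8,-39/64,-77/128,-307/512 | -153/256,-19/32,-9/16,-1/2,0 } — -613/1024

-613/1024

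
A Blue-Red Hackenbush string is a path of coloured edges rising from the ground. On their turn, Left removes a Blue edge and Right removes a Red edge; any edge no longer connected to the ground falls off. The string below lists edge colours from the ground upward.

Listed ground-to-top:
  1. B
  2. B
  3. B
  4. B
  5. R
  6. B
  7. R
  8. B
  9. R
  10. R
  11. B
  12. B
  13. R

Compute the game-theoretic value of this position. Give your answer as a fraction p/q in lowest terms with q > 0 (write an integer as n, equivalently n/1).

edge 1 of 13 (B): { 0 | · } → 1
edge 2 of 13 (B): { 0; 1 | · } → 2
edge 3 of 13 (B): { 0; 1; 2 | · } → 3
edge 4 of 13 (B): { 0; 1; 2; 3 | · } → 4
edge 5 of 13 (R): { 0; 1; 2; 3 | 4 } → 7/2
edge 6 of 13 (B): { 0; 1; 2; 3; 7/2 | 4 } → 15/4
edge 7 of 13 (R): { 0; 1; 2; 3; 7/2 | 15/4; 4 } → 29/8
edge 8 of 13 (B): { 0; 1; 2; 3; 7/2; 29/8 | 15/4; 4 } → 59/16
edge 9 of 13 (R): { 0; 1; 2; 3; 7/2; 29/8 | 59/16; 15/4; 4 } → 117/32
edge 10 of 13 (R): { 0; 1; 2; 3; 7/2; 29/8 | 117/32; 59/16; 15/4; 4 } → 233/64
edge 11 of 13 (B): { 0; 1; 2; 3; 7/2; 29/8; 233/64 | 117/32; 59/16; 15/4; 4 } → 467/128
edge 12 of 13 (B): { 0; 1; 2; 3; 7/2; 29/8; 233/64; 467/128 | 117/32; 59/16; 15/4; 4 } → 935/256
edge 13 of 13 (R): { 0; 1; 2; 3; 7/2; 29/8; 233/64; 467/128 | 935/256; 117/32; 59/16; 15/4; 4 } → 1869/512

1869/512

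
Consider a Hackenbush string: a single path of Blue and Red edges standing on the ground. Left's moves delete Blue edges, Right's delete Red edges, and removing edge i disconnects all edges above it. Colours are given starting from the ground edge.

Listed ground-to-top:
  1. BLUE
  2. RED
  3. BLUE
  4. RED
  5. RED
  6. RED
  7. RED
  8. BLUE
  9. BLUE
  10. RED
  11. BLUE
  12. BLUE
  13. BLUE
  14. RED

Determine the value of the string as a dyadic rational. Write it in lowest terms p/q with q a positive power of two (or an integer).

edge 1 of 14 (BLUE): { 0 | ∅ } so 1
edge 2 of 14 (RED): { 0 | 1 } so 1/2
edge 3 of 14 (BLUE): { 0 1/2 | 1 } so 3/4
edge 4 of 14 (RED): { 0 1/2 | 3/4 1 } so 5/8
edge 5 of 14 (RED): { 0 1/2 | 5/8 3/4 1 } so 9/16
edge 6 of 14 (RED): { 0 1/2 | 9/16 5/8 3/4 1 } so 17/32
edge 7 of 14 (RED): { 0 1/2 | 17/32 9/16 5/8 3/4 1 } so 33/64
edge 8 of 14 (BLUE): { 0 1/2 33/64 | 17/32 9/16 5/8 3/4 1 } so 67/128
edge 9 of 14 (BLUE): { 0 1/2 33/64 67/128 | 17/32 9/16 5/8 3/4 1 } so 135/256
edge 10 of 14 (RED): { 0 1/2 33/64 67/128 | 135/256 17/32 9/16 5/8 3/4 1 } so 269/512
edge 11 of 14 (BLUE): { 0 1/2 33/64 67/128 269/512 | 135/256 17/32 9/16 5/8 3/4 1 } so 539/1024
edge 12 of 14 (BLUE): { 0 1/2 33/64 67/128 269/512 539/1024 | 135/256 17/32 9/16 5/8 3/4 1 } so 1079/2048
edge 13 of 14 (BLUE): { 0 1/2 33/64 67/128 269/512 539/1024 1079/2048 | 135/256 17/32 9/16 5/8 3/4 1 } so 2159/4096
edge 14 of 14 (RED): { 0 1/2 33/64 67/128 269/512 539/1024 1079/2048 | 2159/4096 135/256 17/32 9/16 5/8 3/4 1 } so 4317/8192

4317/8192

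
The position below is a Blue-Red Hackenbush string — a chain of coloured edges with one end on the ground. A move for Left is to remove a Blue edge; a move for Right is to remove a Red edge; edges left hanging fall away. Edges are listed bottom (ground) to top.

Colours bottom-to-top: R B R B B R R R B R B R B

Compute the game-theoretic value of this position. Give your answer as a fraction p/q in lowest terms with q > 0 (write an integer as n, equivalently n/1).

-2517/4096

step 1: add R to get R; options L={ ∅ } R={ 0 } -> -1
step 2: add B to get RB; options L={ -1 } R={ 0 } -> -1/2
step 3: add R to get RBR; options L={ -1 } R={ -1/2 0 } -> -3/4
step 4: add B to get RBRB; options L={ -1 -3/4 } R={ -1/2 0 } -> -5/8
step 5: add B to get RBRBB; options L={ -1 -3/4 -5/8 } R={ -1/2 0 } -> -9/16
step 6: add R to get RBRBBR; options L={ -1 -3/4 -5/8 } R={ -9/16 -1/2 0 } -> -19/32
step 7: add R to get RBRBBRR; options L={ -1 -3/4 -5/8 } R={ -19/32 -9/16 -1/2 0 } -> -39/64
step 8: add R to get RBRBBRRR; options L={ -1 -3/4 -5/8 } R={ -39/64 -19/32 -9/16 -1/2 0 } -> -79/128
step 9: add B to get RBRBBRRRB; options L={ -1 -3/4 -5/8 -79/128 } R={ -39/64 -19/32 -9/16 -1/2 0 } -> -157/256
step 10: add R to get RBRBBRRRBR; options L={ -1 -3/4 -5/8 -79/128 } R={ -157/256 -39/64 -19/32 -9/16 -1/2 0 } -> -315/512
step 11: add B to get RBRBBRRRBRB; options L={ -1 -3/4 -5/8 -79/128 -315/512 } R={ -157/256 -39/64 -19/32 -9/16 -1/2 0 } -> -629/1024
step 12: add R to get RBRBBRRRBRBR; options L={ -1 -3/4 -5/8 -79/128 -315/512 } R={ -629/1024 -157/256 -39/64 -19/32 -9/16 -1/2 0 } -> -1259/2048
step 13: add B to get RBRBBRRRBRBRB; options L={ -1 -3/4 -5/8 -79/128 -315/512 -1259/2048 } R={ -629/1024 -157/256 -39/64 -19/32 -9/16 -1/2 0 } -> -2517/4096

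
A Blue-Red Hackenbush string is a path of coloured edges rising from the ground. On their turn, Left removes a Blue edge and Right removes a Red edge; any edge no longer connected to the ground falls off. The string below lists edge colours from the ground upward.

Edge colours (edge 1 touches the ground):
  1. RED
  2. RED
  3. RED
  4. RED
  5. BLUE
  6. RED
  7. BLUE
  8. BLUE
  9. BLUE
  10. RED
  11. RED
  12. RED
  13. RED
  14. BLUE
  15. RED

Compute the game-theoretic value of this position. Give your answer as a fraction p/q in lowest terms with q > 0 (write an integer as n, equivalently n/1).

-7291/2048

Recurse on prefixes of the 15-edge string RED RED RED RED BLUE RED BLUE BLUE BLUE RED RED RED RED BLUE RED:
val(R) = { none | 0 } → -1
val(RR) = { none | -1 0 } → -2
val(RRR) = { none | -2 -1 0 } → -3
val(RRRR) = { none | -3 -2 -1 0 } → -4
val(RRRRB) = { -4 | -3 -2 -1 0 } → -7/2
val(RRRRBR) = { -4 | -7/2 -3 -2 -1 0 } → -15/4
val(RRRRBRB) = { -4 -15/4 | -7/2 -3 -2 -1 0 } → -29/8
val(RRRRBRBB) = { -4 -15/4 -29/8 | -7/2 -3 -2 -1 0 } → -57/16
val(RRRRBRBBB) = { -4 -15/4 -29/8 -57/16 | -7/2 -3 -2 -1 0 } → -113/32
val(RRRRBRBBBR) = { -4 -15/4 -29/8 -57/16 | -113/32 -7/2 -3 -2 -1 0 } → -227/64
val(RRRRBRBBBRR) = { -4 -15/4 -29/8 -57/16 | -227/64 -113/32 -7/2 -3 -2 -1 0 } → -455/128
val(RRRRBRBBBRRR) = { -4 -15/4 -29/8 -57/16 | -455/128 -227/64 -113/32 -7/2 -3 -2 -1 0 } → -911/256
val(RRRRBRBBBRRRR) = { -4 -15/4 -29/8 -57/16 | -911/256 -455/128 -227/64 -113/32 -7/2 -3 -2 -1 0 } → -1823/512
val(RRRRBRBBBRRRRB) = { -4 -15/4 -29/8 -57/16 -1823/512 | -911/256 -455/128 -227/64 -113/32 -7/2 -3 -2 -1 0 } → -3645/1024
val(RRRRBRBBBRRRRBR) = { -4 -15/4 -29/8 -57/16 -1823/512 | -3645/1024 -911/256 -455/128 -227/64 -113/32 -7/2 -3 -2 -1 0 } → -7291/2048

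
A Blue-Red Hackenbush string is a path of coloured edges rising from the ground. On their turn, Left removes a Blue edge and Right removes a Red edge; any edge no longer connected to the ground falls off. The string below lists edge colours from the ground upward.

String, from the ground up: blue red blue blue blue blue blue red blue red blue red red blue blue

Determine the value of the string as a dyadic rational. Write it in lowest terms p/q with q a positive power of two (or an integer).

Recurse on prefixes of the 15-edge string blue red blue blue blue blue blue red blue red blue red red blue blue:
1 of 15 · b · max L 0 · min R +∞ -> 1
2 of 15 · br · max L 0 · min R 1 -> 1/2
3 of 15 · brb · max L 1/2 · min R 1 -> 3/4
4 of 15 · brbb · max L 3/4 · min R 1 -> 7/8
5 of 15 · brbbb · max L 7/8 · min R 1 -> 15/16
6 of 15 · brbbbb · max L 15/16 · min R 1 -> 31/32
7 of 15 · brbbbbb · max L 31/32 · min R 1 -> 63/64
8 of 15 · brbbbbbr · max L 31/32 · min R 63/64 -> 125/128
9 of 15 · brbbbbbrb · max L 125/128 · min R 63/64 -> 251/256
10 of 15 · brbbbbbrbr · max L 125/128 · min R 251/256 -> 501/512
11 of 15 · brbbbbbrbrb · max L 501/512 · min R 251/256 -> 1003/1024
12 of 15 · brbbbbbrbrbr · max L 501/512 · min R 1003/1024 -> 2005/2048
13 of 15 · brbbbbbrbrbrr · max L 501/512 · min R 2005/2048 -> 4009/4096
14 of 15 · brbbbbbrbrbrrb · max L 4009/4096 · min R 2005/2048 -> 8019/8192
15 of 15 · brbbbbbrbrbrrbb · max L 8019/8192 · min R 2005/2048 -> 16039/16384

16039/16384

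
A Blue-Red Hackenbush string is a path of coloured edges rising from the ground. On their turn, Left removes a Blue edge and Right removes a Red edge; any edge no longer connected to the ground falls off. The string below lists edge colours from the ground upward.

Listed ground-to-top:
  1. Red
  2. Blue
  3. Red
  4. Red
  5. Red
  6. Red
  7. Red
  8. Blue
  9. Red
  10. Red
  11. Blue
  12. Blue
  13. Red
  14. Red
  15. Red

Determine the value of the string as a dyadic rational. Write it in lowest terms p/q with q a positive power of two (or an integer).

edge 1 of 15 (Red): { (no moves) | 0 } ⇒ -1
edge 2 of 15 (Blue): { -1 | 0 } ⇒ -1/2
edge 3 of 15 (Red): { -1 | -1/2,0 } ⇒ -3/4
edge 4 of 15 (Red): { -1 | -3/4,-1/2,0 } ⇒ -7/8
edge 5 of 15 (Red): { -1 | -7/8,-3/4,-1/2,0 } ⇒ -15/16
edge 6 of 15 (Red): { -1 | -15/16,-7/8,-3/4,-1/2,0 } ⇒ -31/32
edge 7 of 15 (Red): { -1 | -31/32,-15/16,-7/8,-3/4,-1/2,0 } ⇒ -63/64
edge 8 of 15 (Blue): { -1,-63/64 | -31/32,-15/16,-7/8,-3/4,-1/2,0 } ⇒ -125/128
edge 9 of 15 (Red): { -1,-63/64 | -125/128,-31/32,-15/16,-7/8,-3/4,-1/2,0 } ⇒ -251/256
edge 10 of 15 (Red): { -1,-63/64 | -251/256,-125/128,-31/32,-15/16,-7/8,-3/4,-1/2,0 } ⇒ -503/512
edge 11 of 15 (Blue): { -1,-63/64,-503/512 | -251/256,-125/128,-31/32,-15/16,-7/8,-3/4,-1/2,0 } ⇒ -1005/1024
edge 12 of 15 (Blue): { -1,-63/64,-503/512,-1005/1024 | -251/256,-125/128,-31/32,-15/16,-7/8,-3/4,-1/2,0 } ⇒ -2009/2048
edge 13 of 15 (Red): { -1,-63/64,-503/512,-1005/1024 | -2009/2048,-251/256,-125/128,-31/32,-15/16,-7/8,-3/4,-1/2,0 } ⇒ -4019/4096
edge 14 of 15 (Red): { -1,-63/64,-503/512,-1005/1024 | -4019/4096,-2009/2048,-251/256,-125/128,-31/32,-15/16,-7/8,-3/4,-1/2,0 } ⇒ -8039/8192
edge 15 of 15 (Red): { -1,-63/64,-503/512,-1005/1024 | -8039/8192,-4019/4096,-2009/2048,-251/256,-125/128,-31/32,-15/16,-7/8,-3/4,-1/2,0 } ⇒ -16079/16384

-16079/16384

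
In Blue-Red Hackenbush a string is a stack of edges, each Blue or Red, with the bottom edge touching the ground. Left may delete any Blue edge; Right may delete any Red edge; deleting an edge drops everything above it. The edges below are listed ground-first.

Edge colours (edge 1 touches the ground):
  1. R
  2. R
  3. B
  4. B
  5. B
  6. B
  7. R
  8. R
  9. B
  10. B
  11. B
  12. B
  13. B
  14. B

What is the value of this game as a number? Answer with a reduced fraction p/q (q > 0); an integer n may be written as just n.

-4481/4096

v(R) = { — | 0 } -> -1
v(RR) = { — | -1; 0 } -> -2
v(RRB) = { -2 | -1; 0 } -> -3/2
v(RRBB) = { -2; -3/2 | -1; 0 } -> -5/4
v(RRBBB) = { -2; -3/2; -5/4 | -1; 0 } -> -9/8
v(RRBBBB) = { -2; -3/2; -5/4; -9/8 | -1; 0 } -> -17/16
v(RRBBBBR) = { -2; -3/2; -5/4; -9/8 | -17/16; -1; 0 } -> -35/32
v(RRBBBBRR) = { -2; -3/2; -5/4; -9/8 | -35/32; -17/16; -1; 0 } -> -71/64
v(RRBBBBRRB) = { -2; -3/2; -5/4; -9/8; -71/64 | -35/32; -17/16; -1; 0 } -> -141/128
v(RRBBBBRRBB) = { -2; -3/2; -5/4; -9/8; -71/64; -141/128 | -35/32; -17/16; -1; 0 } -> -281/256
v(RRBBBBRRBBB) = { -2; -3/2; -5/4; -9/8; -71/64; -141/128; -281/256 | -35/32; -17/16; -1; 0 } -> -561/512
v(RRBBBBRRBBBB) = { -2; -3/2; -5/4; -9/8; -71/64; -141/128; -281/256; -561/512 | -35/32; -17/16; -1; 0 } -> -1121/1024
v(RRBBBBRRBBBBB) = { -2; -3/2; -5/4; -9/8; -71/64; -141/128; -281/256; -561/512; -1121/1024 | -35/32; -17/16; -1; 0 } -> -2241/2048
v(RRBBBBRRBBBBBB) = { -2; -3/2; -5/4; -9/8; -71/64; -141/128; -281/256; -561/512; -1121/1024; -2241/2048 | -35/32; -17/16; -1; 0 } -> -4481/4096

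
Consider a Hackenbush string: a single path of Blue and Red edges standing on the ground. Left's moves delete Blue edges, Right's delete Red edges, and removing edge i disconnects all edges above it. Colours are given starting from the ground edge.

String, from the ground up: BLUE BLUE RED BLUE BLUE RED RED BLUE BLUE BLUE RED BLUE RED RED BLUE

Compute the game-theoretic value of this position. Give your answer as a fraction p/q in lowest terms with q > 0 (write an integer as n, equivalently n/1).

B: Left { 0 }, Right { (no moves) } => simplest 1
BB: Left { 0, 1 }, Right { (no moves) } => simplest 2
BBR: Left { 0, 1 }, Right { 2 } => simplest 3/2
BBRB: Left { 0, 1, 3/2 }, Right { 2 } => simplest 7/4
BBRBB: Left { 0, 1, 3/2, 7/4 }, Right { 2 } => simplest 15/8
BBRBBR: Left { 0, 1, 3/2, 7/4 }, Right { 15/8, 2 } => simplest 29/16
BBRBBRR: Left { 0, 1, 3/2, 7/4 }, Right { 29/16, 15/8, 2 } => simplest 57/32
BBRBBRRB: Left { 0, 1, 3/2, 7/4, 57/32 }, Right { 29/16, 15/8, 2 } => simplest 115/64
BBRBBRRBB: Left { 0, 1, 3/2, 7/4, 57/32, 115/64 }, Right { 29/16, 15/8, 2 } => simplest 231/128
BBRBBRRBBB: Left { 0, 1, 3/2, 7/4, 57/32, 115/64, 231/128 }, Right { 29/16, 15/8, 2 } => simplest 463/256
BBRBBRRBBBR: Left { 0, 1, 3/2, 7/4, 57/32, 115/64, 231/128 }, Right { 463/256, 29/16, 15/8, 2 } => simplest 925/512
BBRBBRRBBBRB: Left { 0, 1, 3/2, 7/4, 57/32, 115/64, 231/128, 925/512 }, Right { 463/256, 29/16, 15/8, 2 } => simplest 1851/1024
BBRBBRRBBBRBR: Left { 0, 1, 3/2, 7/4, 57/32, 115/64, 231/128, 925/512 }, Right { 1851/1024, 463/256, 29/16, 15/8, 2 } => simplest 3701/2048
BBRBBRRBBBRBRR: Left { 0, 1, 3/2, 7/4, 57/32, 115/64, 231/128, 925/512 }, Right { 3701/2048, 1851/1024, 463/256, 29/16, 15/8, 2 } => simplest 7401/4096
BBRBBRRBBBRBRRB: Left { 0, 1, 3/2, 7/4, 57/32, 115/64, 231/128, 925/512, 7401/4096 }, Right { 3701/2048, 1851/1024, 463/256, 29/16, 15/8, 2 } => simplest 14803/8192

14803/8192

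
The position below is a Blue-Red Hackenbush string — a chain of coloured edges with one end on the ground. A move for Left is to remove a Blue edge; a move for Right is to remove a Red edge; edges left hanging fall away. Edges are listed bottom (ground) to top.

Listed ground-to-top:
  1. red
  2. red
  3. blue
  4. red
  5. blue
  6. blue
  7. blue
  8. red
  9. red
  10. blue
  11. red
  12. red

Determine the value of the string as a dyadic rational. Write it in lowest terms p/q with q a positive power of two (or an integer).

Recurse on prefixes of the 12-edge string red red blue red blue blue blue red red blue red red:
1 of 12 · r · max L −∞ · min R 0 so -1
2 of 12 · rr · max L −∞ · min R -1 so -2
3 of 12 · rrb · max L -2 · min R -1 so -3/2
4 of 12 · rrbr · max L -2 · min R -3/2 so -7/4
5 of 12 · rrbrb · max L -7/4 · min R -3/2 so -13/8
6 of 12 · rrbrbb · max L -13/8 · min R -3/2 so -25/16
7 of 12 · rrbrbbb · max L -25/16 · min R -3/2 so -49/32
8 of 12 · rrbrbbbr · max L -25/16 · min R -49/32 so -99/64
9 of 12 · rrbrbbbrr · max L -25/16 · min R -99/64 so -199/128
10 of 12 · rrbrbbbrrb · max L -199/128 · min R -99/64 so -397/256
11 of 12 · rrbrbbbrrbr · max L -199/128 · min R -397/256 so -795/512
12 of 12 · rrbrbbbrrbrr · max L -199/128 · min R -795/512 so -1591/1024

-1591/1024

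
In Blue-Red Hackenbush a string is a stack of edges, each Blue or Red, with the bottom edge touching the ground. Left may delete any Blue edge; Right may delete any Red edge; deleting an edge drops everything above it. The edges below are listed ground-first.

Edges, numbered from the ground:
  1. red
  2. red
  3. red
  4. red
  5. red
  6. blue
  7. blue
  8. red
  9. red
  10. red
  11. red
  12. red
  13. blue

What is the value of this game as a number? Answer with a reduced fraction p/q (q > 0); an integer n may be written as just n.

-1149/256

G(r) = { ∅ | 0 } => -1
G(rr) = { ∅ | -1, 0 } => -2
G(rrr) = { ∅ | -2, -1, 0 } => -3
G(rrrr) = { ∅ | -3, -2, -1, 0 } => -4
G(rrrrr) = { ∅ | -4, -3, -2, -1, 0 } => -5
G(rrrrrb) = { -5 | -4, -3, -2, -1, 0 } => -9/2
G(rrrrrbb) = { -5, -9/2 | -4, -3, -2, -1, 0 } => -17/4
G(rrrrrbbr) = { -5, -9/2 | -17/4, -4, -3, -2, -1, 0 } => -35/8
G(rrrrrbbrr) = { -5, -9/2 | -35/8, -17/4, -4, -3, -2, -1, 0 } => -71/16
G(rrrrrbbrrr) = { -5, -9/2 | -71/16, -35/8, -17/4, -4, -3, -2, -1, 0 } => -143/32
G(rrrrrbbrrrr) = { -5, -9/2 | -143/32, -71/16, -35/8, -17/4, -4, -3, -2, -1, 0 } => -287/64
G(rrrrrbbrrrrr) = { -5, -9/2 | -287/64, -143/32, -71/16, -35/8, -17/4, -4, -3, -2, -1, 0 } => -575/128
G(rrrrrbbrrrrrb) = { -5, -9/2, -575/128 | -287/64, -143/32, -71/16, -35/8, -17/4, -4, -3, -2, -1, 0 } => -1149/256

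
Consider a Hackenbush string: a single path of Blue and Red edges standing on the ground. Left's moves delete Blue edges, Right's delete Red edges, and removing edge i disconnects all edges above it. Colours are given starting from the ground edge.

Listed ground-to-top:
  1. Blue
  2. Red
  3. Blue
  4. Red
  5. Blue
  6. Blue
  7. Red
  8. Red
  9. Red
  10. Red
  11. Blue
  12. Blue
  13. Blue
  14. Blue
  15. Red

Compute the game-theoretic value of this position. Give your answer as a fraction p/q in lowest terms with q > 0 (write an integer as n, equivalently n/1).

11325/16384

B: Left { 0 }, Right { — } = simplest 1
BR: Left { 0 }, Right { 1 } = simplest 1/2
BRB: Left { 0; 1/2 }, Right { 1 } = simplest 3/4
BRBR: Left { 0; 1/2 }, Right { 3/4; 1 } = simplest 5/8
BRBRB: Left { 0; 1/2; 5/8 }, Right { 3/4; 1 } = simplest 11/16
BRBRBB: Left { 0; 1/2; 5/8; 11/16 }, Right { 3/4; 1 } = simplest 23/32
BRBRBBR: Left { 0; 1/2; 5/8; 11/16 }, Right { 23/32; 3/4; 1 } = simplest 45/64
BRBRBBRR: Left { 0; 1/2; 5/8; 11/16 }, Right { 45/64; 23/32; 3/4; 1 } = simplest 89/128
BRBRBBRRR: Left { 0; 1/2; 5/8; 11/16 }, Right { 89/128; 45/64; 23/32; 3/4; 1 } = simplest 177/256
BRBRBBRRRR: Left { 0; 1/2; 5/8; 11/16 }, Right { 177/256; 89/128; 45/64; 23/32; 3/4; 1 } = simplest 353/512
BRBRBBRRRRB: Left { 0; 1/2; 5/8; 11/16; 353/512 }, Right { 177/256; 89/128; 45/64; 23/32; 3/4; 1 } = simplest 707/1024
BRBRBBRRRRBB: Left { 0; 1/2; 5/8; 11/16; 353/512; 707/1024 }, Right { 177/256; 89/128; 45/64; 23/32; 3/4; 1 } = simplest 1415/2048
BRBRBBRRRRBBB: Left { 0; 1/2; 5/8; 11/16; 353/512; 707/1024; 1415/2048 }, Right { 177/256; 89/128; 45/64; 23/32; 3/4; 1 } = simplest 2831/4096
BRBRBBRRRRBBBB: Left { 0; 1/2; 5/8; 11/16; 353/512; 707/1024; 1415/2048; 2831/4096 }, Right { 177/256; 89/128; 45/64; 23/32; 3/4; 1 } = simplest 5663/8192
BRBRBBRRRRBBBBR: Left { 0; 1/2; 5/8; 11/16; 353/512; 707/1024; 1415/2048; 2831/4096 }, Right { 5663/8192; 177/256; 89/128; 45/64; 23/32; 3/4; 1 } = simplest 11325/16384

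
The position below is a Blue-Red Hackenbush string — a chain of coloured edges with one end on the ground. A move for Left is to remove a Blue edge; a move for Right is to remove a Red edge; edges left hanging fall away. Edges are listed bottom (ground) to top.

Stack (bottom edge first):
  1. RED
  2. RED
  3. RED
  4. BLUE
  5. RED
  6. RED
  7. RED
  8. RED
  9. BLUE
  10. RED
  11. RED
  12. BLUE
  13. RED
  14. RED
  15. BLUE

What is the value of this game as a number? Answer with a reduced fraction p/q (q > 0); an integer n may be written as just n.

Prefix values for RED RED RED BLUE RED RED RED RED BLUE RED RED BLUE RED RED BLUE via {L|R} + simplicity:
g_1 [R]  L=[·]  R=[0]  = -1
g_2 [RR]  L=[·]  R=[-1,0]  = -2
g_3 [RRR]  L=[·]  R=[-2,-1,0]  = -3
g_4 [RRRB]  L=[-3]  R=[-2,-1,0]  = -5/2
g_5 [RRRBR]  L=[-3]  R=[-5/2,-2,-1,0]  = -11/4
g_6 [RRRBRR]  L=[-3]  R=[-11/4,-5/2,-2,-1,0]  = -23/8
g_7 [RRRBRRR]  L=[-3]  R=[-23/8,-11/4,-5/2,-2,-1,0]  = -47/16
g_8 [RRRBRRRR]  L=[-3]  R=[-47/16,-23/8,-11/4,-5/2,-2,-1,0]  = -95/32
g_9 [RRRBRRRRB]  L=[-3,-95/32]  R=[-47/16,-23/8,-11/4,-5/2,-2,-1,0]  = -189/64
g_10 [RRRBRRRRBR]  L=[-3,-95/32]  R=[-189/64,-47/16,-23/8,-11/4,-5/2,-2,-1,0]  = -379/128
g_11 [RRRBRRRRBRR]  L=[-3,-95/32]  R=[-379/128,-189/64,-47/16,-23/8,-11/4,-5/2,-2,-1,0]  = -759/256
g_12 [RRRBRRRRBRRB]  L=[-3,-95/32,-759/256]  R=[-379/128,-189/64,-47/16,-23/8,-11/4,-5/2,-2,-1,0]  = -1517/512
g_13 [RRRBRRRRBRRBR]  L=[-3,-95/32,-759/256]  R=[-1517/512,-379/128,-189/64,-47/16,-23/8,-11/4,-5/2,-2,-1,0]  = -3035/1024
g_14 [RRRBRRRRBRRBRR]  L=[-3,-95/32,-759/256]  R=[-3035/1024,-1517/512,-379/128,-189/64,-47/16,-23/8,-11/4,-5/2,-2,-1,0]  = -6071/2048
g_15 [RRRBRRRRBRRBRRB]  L=[-3,-95/32,-759/256,-6071/2048]  R=[-3035/1024,-1517/512,-379/128,-189/64,-47/16,-23/8,-11/4,-5/2,-2,-1,0]  = -12141/4096

-12141/4096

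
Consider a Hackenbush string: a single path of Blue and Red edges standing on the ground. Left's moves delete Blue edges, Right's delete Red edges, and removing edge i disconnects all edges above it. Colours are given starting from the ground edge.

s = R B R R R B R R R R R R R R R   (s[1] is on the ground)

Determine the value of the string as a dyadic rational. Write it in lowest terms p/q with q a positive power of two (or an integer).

-15359/16384

G(R) = { none | 0 } -> -1
G(RB) = { -1 | 0 } -> -1/2
G(RBR) = { -1 | -1/2 0 } -> -3/4
G(RBRR) = { -1 | -3/4 -1/2 0 } -> -7/8
G(RBRRR) = { -1 | -7/8 -3/4 -1/2 0 } -> -15/16
G(RBRRRB) = { -1 -15/16 | -7/8 -3/4 -1/2 0 } -> -29/32
G(RBRRRBR) = { -1 -15/16 | -29/32 -7/8 -3/4 -1/2 0 } -> -59/64
G(RBRRRBRR) = { -1 -15/16 | -59/64 -29/32 -7/8 -3/4 -1/2 0 } -> -119/128
G(RBRRRBRRR) = { -1 -15/16 | -119/128 -59/64 -29/32 -7/8 -3/4 -1/2 0 } -> -239/256
G(RBRRRBRRRR) = { -1 -15/16 | -239/256 -119/128 -59/64 -29/32 -7/8 -3/4 -1/2 0 } -> -479/512
G(RBRRRBRRRRR) = { -1 -15/16 | -479/512 -239/256 -119/128 -59/64 -29/32 -7/8 -3/4 -1/2 0 } -> -959/1024
G(RBRRRBRRRRRR) = { -1 -15/16 | -959/1024 -479/512 -239/256 -119/128 -59/64 -29/32 -7/8 -3/4 -1/2 0 } -> -1919/2048
G(RBRRRBRRRRRRR) = { -1 -15/16 | -1919/2048 -959/1024 -479/512 -239/256 -119/128 -59/64 -29/32 -7/8 -3/4 -1/2 0 } -> -3839/4096
G(RBRRRBRRRRRRRR) = { -1 -15/16 | -3839/4096 -1919/2048 -959/1024 -479/512 -239/256 -119/128 -59/64 -29/32 -7/8 -3/4 -1/2 0 } -> -7679/8192
G(RBRRRBRRRRRRRRR) = { -1 -15/16 | -7679/8192 -3839/4096 -1919/2048 -959/1024 -479/512 -239/256 -119/128 -59/64 -29/32 -7/8 -3/4 -1/2 0 } -> -15359/16384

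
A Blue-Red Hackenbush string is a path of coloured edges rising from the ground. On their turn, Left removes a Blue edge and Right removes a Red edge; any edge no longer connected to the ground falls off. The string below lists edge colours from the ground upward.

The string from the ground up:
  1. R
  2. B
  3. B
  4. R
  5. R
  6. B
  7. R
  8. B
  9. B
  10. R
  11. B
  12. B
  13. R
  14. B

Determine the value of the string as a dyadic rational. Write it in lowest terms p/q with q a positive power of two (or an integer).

Build G(s[:k]) for k = 1..14, string s = R B B R R B R B B R B B R B.
1 of 14 · R · max L −∞ · min R 0 so -1
2 of 14 · RB · max L -1 · min R 0 so -1/2
3 of 14 · RBB · max L -1/2 · min R 0 so -1/4
4 of 14 · RBBR · max L -1/2 · min R -1/4 so -3/8
5 of 14 · RBBRR · max L -1/2 · min R -3/8 so -7/16
6 of 14 · RBBRRB · max L -7/16 · min R -3/8 so -13/32
7 of 14 · RBBRRBR · max L -7/16 · min R -13/32 so -27/64
8 of 14 · RBBRRBRB · max L -27/64 · min R -13/32 so -53/128
9 of 14 · RBBRRBRBB · max L -53/128 · min R -13/32 so -105/256
10 of 14 · RBBRRBRBBR · max L -53/128 · min R -105/256 so -211/512
11 of 14 · RBBRRBRBBRB · max L -211/512 · min R -105/256 so -421/1024
12 of 14 · RBBRRBRBBRBB · max L -421/1024 · min R -105/256 so -841/2048
13 of 14 · RBBRRBRBBRBBR · max L -421/1024 · min R -841/2048 so -1683/4096
14 of 14 · RBBRRBRBBRBBRB · max L -1683/4096 · min R -841/2048 so -3365/8192

-3365/8192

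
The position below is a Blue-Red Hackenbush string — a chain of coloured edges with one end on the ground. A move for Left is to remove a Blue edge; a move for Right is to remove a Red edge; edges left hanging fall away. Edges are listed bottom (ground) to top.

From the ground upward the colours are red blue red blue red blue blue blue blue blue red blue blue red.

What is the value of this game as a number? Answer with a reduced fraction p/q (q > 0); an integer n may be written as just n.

r: Left { ∅ }, Right { 0 } ⇒ simplest -1
rb: Left { -1 }, Right { 0 } ⇒ simplest -1/2
rbr: Left { -1 }, Right { -1/2,0 } ⇒ simplest -3/4
rbrb: Left { -1,-3/4 }, Right { -1/2,0 } ⇒ simplest -5/8
rbrbr: Left { -1,-3/4 }, Right { -5/8,-1/2,0 } ⇒ simplest -11/16
rbrbrb: Left { -1,-3/4,-11/16 }, Right { -5/8,-1/2,0 } ⇒ simplest -21/32
rbrbrbb: Left { -1,-3/4,-11/16,-21/32 }, Right { -5/8,-1/2,0 } ⇒ simplest -41/64
rbrbrbbb: Left { -1,-3/4,-11/16,-21/32,-41/64 }, Right { -5/8,-1/2,0 } ⇒ simplest -81/128
rbrbrbbbb: Left { -1,-3/4,-11/16,-21/32,-41/64,-81/128 }, Right { -5/8,-1/2,0 } ⇒ simplest -161/256
rbrbrbbbbb: Left { -1,-3/4,-11/16,-21/32,-41/64,-81/128,-161/256 }, Right { -5/8,-1/2,0 } ⇒ simplest -321/512
rbrbrbbbbbr: Left { -1,-3/4,-11/16,-21/32,-41/64,-81/128,-161/256 }, Right { -321/512,-5/8,-1/2,0 } ⇒ simplest -643/1024
rbrbrbbbbbrb: Left { -1,-3/4,-11/16,-21/32,-41/64,-81/128,-161/256,-643/1024 }, Right { -321/512,-5/8,-1/2,0 } ⇒ simplest -1285/2048
rbrbrbbbbbrbb: Left { -1,-3/4,-11/16,-21/32,-41/64,-81/128,-161/256,-643/1024,-1285/2048 }, Right { -321/512,-5/8,-1/2,0 } ⇒ simplest -2569/4096
rbrbrbbbbbrbbr: Left { -1,-3/4,-11/16,-21/32,-41/64,-81/128,-161/256,-643/1024,-1285/2048 }, Right { -2569/4096,-321/512,-5/8,-1/2,0 } ⇒ simplest -5139/8192

-5139/8192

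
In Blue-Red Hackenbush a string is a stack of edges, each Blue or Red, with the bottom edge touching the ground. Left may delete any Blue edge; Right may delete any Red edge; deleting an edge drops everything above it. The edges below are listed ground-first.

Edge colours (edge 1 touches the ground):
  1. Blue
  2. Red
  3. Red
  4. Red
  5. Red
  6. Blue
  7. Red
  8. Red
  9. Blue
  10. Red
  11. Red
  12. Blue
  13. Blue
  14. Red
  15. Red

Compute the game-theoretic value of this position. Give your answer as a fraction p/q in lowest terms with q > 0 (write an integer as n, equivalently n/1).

B: Left { 0 }, Right { · } so simplest 1
BR: Left { 0 }, Right { 1 } so simplest 1/2
BRR: Left { 0 }, Right { 1/2 1 } so simplest 1/4
BRRR: Left { 0 }, Right { 1/4 1/2 1 } so simplest 1/8
BRRRR: Left { 0 }, Right { 1/8 1/4 1/2 1 } so simplest 1/16
BRRRRB: Left { 0 1/16 }, Right { 1/8 1/4 1/2 1 } so simplest 3/32
BRRRRBR: Left { 0 1/16 }, Right { 3/32 1/8 1/4 1/2 1 } so simplest 5/64
BRRRRBRR: Left { 0 1/16 }, Right { 5/64 3/32 1/8 1/4 1/2 1 } so simplest 9/128
BRRRRBRRB: Left { 0 1/16 9/128 }, Right { 5/64 3/32 1/8 1/4 1/2 1 } so simplest 19/256
BRRRRBRRBR: Left { 0 1/16 9/128 }, Right { 19/256 5/64 3/32 1/8 1/4 1/2 1 } so simplest 37/512
BRRRRBRRBRR: Left { 0 1/16 9/128 }, Right { 37/512 19/256 5/64 3/32 1/8 1/4 1/2 1 } so simplest 73/1024
BRRRRBRRBRRB: Left { 0 1/16 9/128 73/1024 }, Right { 37/512 19/256 5/64 3/32 1/8 1/4 1/2 1 } so simplest 147/2048
BRRRRBRRBRRBB: Left { 0 1/16 9/128 73/1024 147/2048 }, Right { 37/512 19/256 5/64 3/32 1/8 1/4 1/2 1 } so simplest 295/4096
BRRRRBRRBRRBBR: Left { 0 1/16 9/128 73/1024 147/2048 }, Right { 295/4096 37/512 19/256 5/64 3/32 1/8 1/4 1/2 1 } so simplest 589/8192
BRRRRBRRBRRBBRR: Left { 0 1/16 9/128 73/1024 147/2048 }, Right { 589/8192 295/4096 37/512 19/256 5/64 3/32 1/8 1/4 1/2 1 } so simplest 1177/16384

1177/16384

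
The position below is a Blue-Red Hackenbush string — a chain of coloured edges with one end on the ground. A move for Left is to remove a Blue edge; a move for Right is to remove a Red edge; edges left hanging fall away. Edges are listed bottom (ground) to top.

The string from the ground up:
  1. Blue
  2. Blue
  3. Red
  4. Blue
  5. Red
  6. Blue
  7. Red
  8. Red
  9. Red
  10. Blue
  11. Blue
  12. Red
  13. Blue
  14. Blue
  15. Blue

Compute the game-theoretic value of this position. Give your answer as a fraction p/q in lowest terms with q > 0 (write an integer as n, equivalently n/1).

13423/8192

Build g(s[:k]) for k = 1..15, string s = Blue Blue Red Blue Red Blue Red Red Red Blue Blue Red Blue Blue Blue.
g_1 [B]  L=[0]  R=[(no moves)]  — 1
g_2 [BB]  L=[0, 1]  R=[(no moves)]  — 2
g_3 [BBR]  L=[0, 1]  R=[2]  — 3/2
g_4 [BBRB]  L=[0, 1, 3/2]  R=[2]  — 7/4
g_5 [BBRBR]  L=[0, 1, 3/2]  R=[7/4, 2]  — 13/8
g_6 [BBRBRB]  L=[0, 1, 3/2, 13/8]  R=[7/4, 2]  — 27/16
g_7 [BBRBRBR]  L=[0, 1, 3/2, 13/8]  R=[27/16, 7/4, 2]  — 53/32
g_8 [BBRBRBRR]  L=[0, 1, 3/2, 13/8]  R=[53/32, 27/16, 7/4, 2]  — 105/64
g_9 [BBRBRBRRR]  L=[0, 1, 3/2, 13/8]  R=[105/64, 53/32, 27/16, 7/4, 2]  — 209/128
g_10 [BBRBRBRRRB]  L=[0, 1, 3/2, 13/8, 209/128]  R=[105/64, 53/32, 27/16, 7/4, 2]  — 419/256
g_11 [BBRBRBRRRBB]  L=[0, 1, 3/2, 13/8, 209/128, 419/256]  R=[105/64, 53/32, 27/16, 7/4, 2]  — 839/512
g_12 [BBRBRBRRRBBR]  L=[0, 1, 3/2, 13/8, 209/128, 419/256]  R=[839/512, 105/64, 53/32, 27/16, 7/4, 2]  — 1677/1024
g_13 [BBRBRBRRRBBRB]  L=[0, 1, 3/2, 13/8, 209/128, 419/256, 1677/1024]  R=[839/512, 105/64, 53/32, 27/16, 7/4, 2]  — 3355/2048
g_14 [BBRBRBRRRBBRBB]  L=[0, 1, 3/2, 13/8, 209/128, 419/256, 1677/1024, 3355/2048]  R=[839/512, 105/64, 53/32, 27/16, 7/4, 2]  — 6711/4096
g_15 [BBRBRBRRRBBRBBB]  L=[0, 1, 3/2, 13/8, 209/128, 419/256, 1677/1024, 3355/2048, 6711/4096]  R=[839/512, 105/64, 53/32, 27/16, 7/4, 2]  — 13423/8192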